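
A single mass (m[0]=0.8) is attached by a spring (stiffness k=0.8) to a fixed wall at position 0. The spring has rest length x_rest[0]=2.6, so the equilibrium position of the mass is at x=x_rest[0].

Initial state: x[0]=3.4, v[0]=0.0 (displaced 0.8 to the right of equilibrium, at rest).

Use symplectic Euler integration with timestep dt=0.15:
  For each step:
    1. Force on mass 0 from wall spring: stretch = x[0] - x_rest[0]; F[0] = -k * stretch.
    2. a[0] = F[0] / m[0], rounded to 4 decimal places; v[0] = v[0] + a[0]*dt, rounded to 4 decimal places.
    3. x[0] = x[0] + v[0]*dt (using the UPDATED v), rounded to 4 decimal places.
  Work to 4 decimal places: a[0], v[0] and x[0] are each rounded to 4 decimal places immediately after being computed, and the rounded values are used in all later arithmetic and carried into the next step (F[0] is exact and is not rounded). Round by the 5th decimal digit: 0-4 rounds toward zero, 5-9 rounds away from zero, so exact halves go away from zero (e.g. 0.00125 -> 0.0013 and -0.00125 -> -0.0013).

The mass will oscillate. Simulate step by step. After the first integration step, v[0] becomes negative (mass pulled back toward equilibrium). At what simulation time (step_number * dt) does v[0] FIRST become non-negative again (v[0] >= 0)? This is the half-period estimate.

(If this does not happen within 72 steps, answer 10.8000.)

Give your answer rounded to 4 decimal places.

Answer: 3.1500

Derivation:
Step 0: x=[3.4000] v=[0.0000]
Step 1: x=[3.3820] v=[-0.1200]
Step 2: x=[3.3464] v=[-0.2373]
Step 3: x=[3.2940] v=[-0.3493]
Step 4: x=[3.2260] v=[-0.4534]
Step 5: x=[3.1439] v=[-0.5473]
Step 6: x=[3.0496] v=[-0.6289]
Step 7: x=[2.9452] v=[-0.6963]
Step 8: x=[2.8330] v=[-0.7481]
Step 9: x=[2.7155] v=[-0.7831]
Step 10: x=[2.5954] v=[-0.8004]
Step 11: x=[2.4754] v=[-0.7997]
Step 12: x=[2.3583] v=[-0.7810]
Step 13: x=[2.2466] v=[-0.7447]
Step 14: x=[2.1428] v=[-0.6917]
Step 15: x=[2.0493] v=[-0.6231]
Step 16: x=[1.9682] v=[-0.5405]
Step 17: x=[1.9013] v=[-0.4457]
Step 18: x=[1.8502] v=[-0.3409]
Step 19: x=[1.8159] v=[-0.2284]
Step 20: x=[1.7993] v=[-0.1108]
Step 21: x=[1.8007] v=[0.0093]
First v>=0 after going negative at step 21, time=3.1500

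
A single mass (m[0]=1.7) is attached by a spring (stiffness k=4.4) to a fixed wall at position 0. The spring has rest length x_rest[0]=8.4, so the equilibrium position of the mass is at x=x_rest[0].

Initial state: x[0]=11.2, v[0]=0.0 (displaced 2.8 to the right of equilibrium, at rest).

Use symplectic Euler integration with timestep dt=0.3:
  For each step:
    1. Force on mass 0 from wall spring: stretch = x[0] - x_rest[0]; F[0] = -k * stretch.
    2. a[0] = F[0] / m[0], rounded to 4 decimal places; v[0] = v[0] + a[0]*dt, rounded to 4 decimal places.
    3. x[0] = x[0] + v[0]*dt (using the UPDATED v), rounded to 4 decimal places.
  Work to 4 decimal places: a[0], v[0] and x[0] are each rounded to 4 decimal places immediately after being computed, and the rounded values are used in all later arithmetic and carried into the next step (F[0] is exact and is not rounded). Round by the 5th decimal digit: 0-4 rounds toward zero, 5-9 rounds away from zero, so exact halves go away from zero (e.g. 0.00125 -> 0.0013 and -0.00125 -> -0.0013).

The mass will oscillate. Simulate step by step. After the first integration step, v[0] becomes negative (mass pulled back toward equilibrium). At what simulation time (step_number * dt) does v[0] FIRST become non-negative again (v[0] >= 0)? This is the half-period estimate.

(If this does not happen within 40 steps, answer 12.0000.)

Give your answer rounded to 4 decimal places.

Step 0: x=[11.2000] v=[0.0000]
Step 1: x=[10.5478] v=[-2.1741]
Step 2: x=[9.3953] v=[-3.8418]
Step 3: x=[8.0109] v=[-4.6146]
Step 4: x=[6.7172] v=[-4.3125]
Step 5: x=[5.8154] v=[-3.0059]
Step 6: x=[5.5157] v=[-0.9990]
Step 7: x=[5.8879] v=[1.2406]
First v>=0 after going negative at step 7, time=2.1000

Answer: 2.1000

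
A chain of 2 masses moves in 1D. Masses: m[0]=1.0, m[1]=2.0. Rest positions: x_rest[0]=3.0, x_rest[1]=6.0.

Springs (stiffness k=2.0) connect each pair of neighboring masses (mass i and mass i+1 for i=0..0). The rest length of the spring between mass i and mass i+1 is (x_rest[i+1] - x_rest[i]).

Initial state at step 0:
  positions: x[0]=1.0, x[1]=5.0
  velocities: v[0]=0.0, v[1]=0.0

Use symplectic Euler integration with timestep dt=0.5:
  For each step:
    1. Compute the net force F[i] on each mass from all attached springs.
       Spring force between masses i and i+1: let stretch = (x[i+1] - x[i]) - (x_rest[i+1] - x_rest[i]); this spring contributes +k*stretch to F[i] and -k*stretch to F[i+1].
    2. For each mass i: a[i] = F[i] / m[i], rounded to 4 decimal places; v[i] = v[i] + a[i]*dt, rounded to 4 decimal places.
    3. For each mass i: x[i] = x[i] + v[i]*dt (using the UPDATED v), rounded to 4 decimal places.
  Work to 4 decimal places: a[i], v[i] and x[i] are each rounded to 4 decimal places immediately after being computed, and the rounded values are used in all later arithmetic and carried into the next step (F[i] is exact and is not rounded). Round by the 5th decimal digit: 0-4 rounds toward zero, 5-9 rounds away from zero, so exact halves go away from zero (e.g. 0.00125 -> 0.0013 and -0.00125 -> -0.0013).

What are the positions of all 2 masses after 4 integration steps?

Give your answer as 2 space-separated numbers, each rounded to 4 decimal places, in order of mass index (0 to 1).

Answer: 2.1329 4.4336

Derivation:
Step 0: x=[1.0000 5.0000] v=[0.0000 0.0000]
Step 1: x=[1.5000 4.7500] v=[1.0000 -0.5000]
Step 2: x=[2.1250 4.4375] v=[1.2500 -0.6250]
Step 3: x=[2.4063 4.2969] v=[0.5625 -0.2813]
Step 4: x=[2.1329 4.4336] v=[-0.5469 0.2734]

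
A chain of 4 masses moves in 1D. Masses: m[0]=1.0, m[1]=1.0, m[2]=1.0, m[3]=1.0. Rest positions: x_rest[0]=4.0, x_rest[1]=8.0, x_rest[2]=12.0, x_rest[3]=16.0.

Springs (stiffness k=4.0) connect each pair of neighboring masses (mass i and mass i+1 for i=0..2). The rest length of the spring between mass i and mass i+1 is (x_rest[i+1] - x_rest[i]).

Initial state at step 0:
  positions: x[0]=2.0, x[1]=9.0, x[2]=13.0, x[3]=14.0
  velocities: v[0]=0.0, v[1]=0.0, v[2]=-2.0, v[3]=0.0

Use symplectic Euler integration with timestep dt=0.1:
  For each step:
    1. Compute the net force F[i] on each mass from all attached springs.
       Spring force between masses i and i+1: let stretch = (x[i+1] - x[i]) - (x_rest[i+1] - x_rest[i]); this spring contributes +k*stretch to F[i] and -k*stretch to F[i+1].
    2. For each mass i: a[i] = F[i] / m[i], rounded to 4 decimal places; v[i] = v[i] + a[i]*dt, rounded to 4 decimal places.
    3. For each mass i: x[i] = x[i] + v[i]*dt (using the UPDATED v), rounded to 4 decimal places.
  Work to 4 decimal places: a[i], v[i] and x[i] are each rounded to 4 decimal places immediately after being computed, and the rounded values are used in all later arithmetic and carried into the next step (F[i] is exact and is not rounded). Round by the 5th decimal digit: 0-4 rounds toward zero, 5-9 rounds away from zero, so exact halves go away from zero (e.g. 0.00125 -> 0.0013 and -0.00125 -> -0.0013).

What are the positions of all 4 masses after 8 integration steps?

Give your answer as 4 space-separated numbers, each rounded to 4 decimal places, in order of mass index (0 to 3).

Answer: 4.5681 5.9632 9.7040 16.1647

Derivation:
Step 0: x=[2.0000 9.0000 13.0000 14.0000] v=[0.0000 0.0000 -2.0000 0.0000]
Step 1: x=[2.1200 8.8800 12.6800 14.1200] v=[1.2000 -1.2000 -3.2000 1.2000]
Step 2: x=[2.3504 8.6416 12.2656 14.3424] v=[2.3040 -2.3840 -4.1440 2.2240]
Step 3: x=[2.6725 8.2965 11.7893 14.6417] v=[3.2205 -3.4509 -4.7629 2.9933]
Step 4: x=[3.0595 7.8662 11.2874 14.9869] v=[3.8701 -4.3034 -5.0191 3.4523]
Step 5: x=[3.4788 7.3804 10.7966 15.3442] v=[4.1928 -4.8576 -4.9078 3.5725]
Step 6: x=[3.8941 6.8752 10.3511 15.6796] v=[4.1534 -5.0518 -4.4552 3.3535]
Step 7: x=[4.2687 6.3898 9.9797 15.9618] v=[3.7458 -4.8539 -3.7142 2.8221]
Step 8: x=[4.5681 5.9632 9.7040 16.1647] v=[2.9942 -4.2664 -2.7573 2.0293]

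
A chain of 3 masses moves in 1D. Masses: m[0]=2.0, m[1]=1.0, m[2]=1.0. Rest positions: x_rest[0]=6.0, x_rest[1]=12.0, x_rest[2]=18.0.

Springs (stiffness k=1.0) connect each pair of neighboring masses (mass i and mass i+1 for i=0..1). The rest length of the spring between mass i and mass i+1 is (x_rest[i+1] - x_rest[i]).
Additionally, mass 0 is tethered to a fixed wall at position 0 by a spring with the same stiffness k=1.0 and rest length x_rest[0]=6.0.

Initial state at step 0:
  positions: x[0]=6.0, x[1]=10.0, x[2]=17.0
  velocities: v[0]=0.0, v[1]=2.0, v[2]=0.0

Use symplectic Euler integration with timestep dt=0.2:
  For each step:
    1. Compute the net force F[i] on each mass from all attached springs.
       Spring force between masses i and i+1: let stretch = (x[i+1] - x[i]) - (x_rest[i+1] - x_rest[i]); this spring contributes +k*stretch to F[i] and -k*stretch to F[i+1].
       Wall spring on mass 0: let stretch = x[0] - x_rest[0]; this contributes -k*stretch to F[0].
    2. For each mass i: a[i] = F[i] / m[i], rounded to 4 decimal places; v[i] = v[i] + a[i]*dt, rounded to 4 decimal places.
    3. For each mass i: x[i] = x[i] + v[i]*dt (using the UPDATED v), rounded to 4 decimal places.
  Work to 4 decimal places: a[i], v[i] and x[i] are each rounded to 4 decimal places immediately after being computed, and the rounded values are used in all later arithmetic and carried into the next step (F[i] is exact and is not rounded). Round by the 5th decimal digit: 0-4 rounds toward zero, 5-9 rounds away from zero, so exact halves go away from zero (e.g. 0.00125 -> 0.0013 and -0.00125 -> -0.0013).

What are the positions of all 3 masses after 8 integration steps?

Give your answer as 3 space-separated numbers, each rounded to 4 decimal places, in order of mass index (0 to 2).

Answer: 5.6924 13.4995 17.5170

Derivation:
Step 0: x=[6.0000 10.0000 17.0000] v=[0.0000 2.0000 0.0000]
Step 1: x=[5.9600 10.5200 16.9600] v=[-0.2000 2.6000 -0.2000]
Step 2: x=[5.8920 11.1152 16.9024] v=[-0.3400 2.9760 -0.2880]
Step 3: x=[5.8106 11.7330 16.8533] v=[-0.4069 3.0888 -0.2454]
Step 4: x=[5.7315 12.3187 16.8394] v=[-0.3957 2.9284 -0.0695]
Step 5: x=[5.6695 12.8217 16.8847] v=[-0.3101 2.5151 0.2264]
Step 6: x=[5.6371 13.2012 17.0075] v=[-0.1618 1.8973 0.6138]
Step 7: x=[5.6433 13.4303 17.2180] v=[0.0309 1.1457 1.0525]
Step 8: x=[5.6924 13.4995 17.5170] v=[0.2453 0.3458 1.4950]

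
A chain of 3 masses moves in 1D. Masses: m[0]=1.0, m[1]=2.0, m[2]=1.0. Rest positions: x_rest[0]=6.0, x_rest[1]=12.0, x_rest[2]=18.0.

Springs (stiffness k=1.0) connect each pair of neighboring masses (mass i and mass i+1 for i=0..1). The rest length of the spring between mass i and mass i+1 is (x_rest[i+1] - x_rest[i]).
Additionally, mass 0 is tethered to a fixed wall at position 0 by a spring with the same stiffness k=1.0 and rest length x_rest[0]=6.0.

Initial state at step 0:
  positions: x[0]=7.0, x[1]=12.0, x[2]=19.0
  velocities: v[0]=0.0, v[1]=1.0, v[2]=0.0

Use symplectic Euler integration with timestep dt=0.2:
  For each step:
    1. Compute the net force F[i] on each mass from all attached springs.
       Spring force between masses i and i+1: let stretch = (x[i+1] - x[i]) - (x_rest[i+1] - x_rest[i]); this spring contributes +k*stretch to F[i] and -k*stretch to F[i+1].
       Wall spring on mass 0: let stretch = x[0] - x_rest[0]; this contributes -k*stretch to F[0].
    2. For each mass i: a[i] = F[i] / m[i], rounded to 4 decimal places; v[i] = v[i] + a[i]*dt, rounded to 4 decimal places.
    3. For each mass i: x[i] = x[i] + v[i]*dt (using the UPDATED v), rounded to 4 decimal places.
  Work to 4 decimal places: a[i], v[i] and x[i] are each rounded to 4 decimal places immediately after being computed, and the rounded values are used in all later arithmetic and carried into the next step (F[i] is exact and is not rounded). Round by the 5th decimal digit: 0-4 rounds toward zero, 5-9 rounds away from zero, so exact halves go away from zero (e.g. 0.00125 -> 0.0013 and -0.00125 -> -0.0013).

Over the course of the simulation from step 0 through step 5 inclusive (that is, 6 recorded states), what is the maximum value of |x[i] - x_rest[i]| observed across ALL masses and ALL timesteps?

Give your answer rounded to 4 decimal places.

Step 0: x=[7.0000 12.0000 19.0000] v=[0.0000 1.0000 0.0000]
Step 1: x=[6.9200 12.2400 18.9600] v=[-0.4000 1.2000 -0.2000]
Step 2: x=[6.7760 12.5080 18.8912] v=[-0.7200 1.3400 -0.3440]
Step 3: x=[6.5902 12.7890 18.8071] v=[-0.9288 1.4051 -0.4206]
Step 4: x=[6.3888 13.0664 18.7223] v=[-1.0071 1.3870 -0.4242]
Step 5: x=[6.1989 13.3234 18.6512] v=[-0.9493 1.2848 -0.3554]
Max displacement = 1.3234

Answer: 1.3234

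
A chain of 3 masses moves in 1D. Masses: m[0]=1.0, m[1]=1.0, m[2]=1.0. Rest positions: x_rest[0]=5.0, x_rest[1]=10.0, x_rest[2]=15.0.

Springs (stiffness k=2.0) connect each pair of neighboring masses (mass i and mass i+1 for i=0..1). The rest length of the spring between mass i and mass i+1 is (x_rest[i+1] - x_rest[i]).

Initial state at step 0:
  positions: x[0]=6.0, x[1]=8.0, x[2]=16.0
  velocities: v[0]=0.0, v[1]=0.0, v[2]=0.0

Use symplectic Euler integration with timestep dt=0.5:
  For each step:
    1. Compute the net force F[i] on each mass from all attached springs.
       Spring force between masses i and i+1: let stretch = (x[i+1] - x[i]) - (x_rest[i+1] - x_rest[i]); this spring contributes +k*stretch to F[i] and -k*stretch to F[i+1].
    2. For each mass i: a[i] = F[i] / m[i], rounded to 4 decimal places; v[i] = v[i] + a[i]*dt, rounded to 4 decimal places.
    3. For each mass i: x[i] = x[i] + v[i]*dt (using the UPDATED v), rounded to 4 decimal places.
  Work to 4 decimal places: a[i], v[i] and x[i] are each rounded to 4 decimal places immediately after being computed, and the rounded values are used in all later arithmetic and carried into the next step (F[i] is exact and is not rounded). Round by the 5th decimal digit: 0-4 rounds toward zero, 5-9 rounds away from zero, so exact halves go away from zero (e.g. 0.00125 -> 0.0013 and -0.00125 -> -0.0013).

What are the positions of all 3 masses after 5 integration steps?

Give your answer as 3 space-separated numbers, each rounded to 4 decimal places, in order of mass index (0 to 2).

Answer: 5.7188 8.5625 15.7188

Derivation:
Step 0: x=[6.0000 8.0000 16.0000] v=[0.0000 0.0000 0.0000]
Step 1: x=[4.5000 11.0000 14.5000] v=[-3.0000 6.0000 -3.0000]
Step 2: x=[3.7500 12.5000 13.7500] v=[-1.5000 3.0000 -1.5000]
Step 3: x=[4.8750 10.2500 14.8750] v=[2.2500 -4.5000 2.2500]
Step 4: x=[6.1875 7.6250 16.1875] v=[2.6250 -5.2500 2.6250]
Step 5: x=[5.7188 8.5625 15.7188] v=[-0.9375 1.8750 -0.9375]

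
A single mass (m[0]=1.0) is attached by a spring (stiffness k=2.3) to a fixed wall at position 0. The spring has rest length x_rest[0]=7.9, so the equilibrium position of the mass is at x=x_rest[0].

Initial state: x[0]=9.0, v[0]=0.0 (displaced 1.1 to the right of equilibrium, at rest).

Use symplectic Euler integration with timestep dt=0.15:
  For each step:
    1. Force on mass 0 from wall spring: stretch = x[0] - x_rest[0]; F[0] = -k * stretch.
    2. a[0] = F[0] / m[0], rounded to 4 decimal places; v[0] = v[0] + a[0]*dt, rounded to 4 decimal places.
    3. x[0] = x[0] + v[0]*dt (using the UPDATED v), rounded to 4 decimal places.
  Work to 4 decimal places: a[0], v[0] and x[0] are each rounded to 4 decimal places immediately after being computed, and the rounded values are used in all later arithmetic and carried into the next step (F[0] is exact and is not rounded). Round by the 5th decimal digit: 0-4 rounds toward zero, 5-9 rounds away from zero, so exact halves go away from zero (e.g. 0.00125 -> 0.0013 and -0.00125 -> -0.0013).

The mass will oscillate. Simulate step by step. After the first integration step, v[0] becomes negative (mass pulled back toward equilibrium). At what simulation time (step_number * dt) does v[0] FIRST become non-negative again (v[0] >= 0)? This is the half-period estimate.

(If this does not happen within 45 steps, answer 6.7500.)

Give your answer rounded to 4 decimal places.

Answer: 2.1000

Derivation:
Step 0: x=[9.0000] v=[0.0000]
Step 1: x=[8.9431] v=[-0.3795]
Step 2: x=[8.8322] v=[-0.7394]
Step 3: x=[8.6731] v=[-1.0610]
Step 4: x=[8.4739] v=[-1.3277]
Step 5: x=[8.2450] v=[-1.5257]
Step 6: x=[7.9983] v=[-1.6447]
Step 7: x=[7.7465] v=[-1.6786]
Step 8: x=[7.5027] v=[-1.6256]
Step 9: x=[7.2794] v=[-1.4885]
Step 10: x=[7.0882] v=[-1.2744]
Step 11: x=[6.9391] v=[-0.9943]
Step 12: x=[6.8397] v=[-0.6628]
Step 13: x=[6.7952] v=[-0.2970]
Step 14: x=[6.8078] v=[0.0842]
First v>=0 after going negative at step 14, time=2.1000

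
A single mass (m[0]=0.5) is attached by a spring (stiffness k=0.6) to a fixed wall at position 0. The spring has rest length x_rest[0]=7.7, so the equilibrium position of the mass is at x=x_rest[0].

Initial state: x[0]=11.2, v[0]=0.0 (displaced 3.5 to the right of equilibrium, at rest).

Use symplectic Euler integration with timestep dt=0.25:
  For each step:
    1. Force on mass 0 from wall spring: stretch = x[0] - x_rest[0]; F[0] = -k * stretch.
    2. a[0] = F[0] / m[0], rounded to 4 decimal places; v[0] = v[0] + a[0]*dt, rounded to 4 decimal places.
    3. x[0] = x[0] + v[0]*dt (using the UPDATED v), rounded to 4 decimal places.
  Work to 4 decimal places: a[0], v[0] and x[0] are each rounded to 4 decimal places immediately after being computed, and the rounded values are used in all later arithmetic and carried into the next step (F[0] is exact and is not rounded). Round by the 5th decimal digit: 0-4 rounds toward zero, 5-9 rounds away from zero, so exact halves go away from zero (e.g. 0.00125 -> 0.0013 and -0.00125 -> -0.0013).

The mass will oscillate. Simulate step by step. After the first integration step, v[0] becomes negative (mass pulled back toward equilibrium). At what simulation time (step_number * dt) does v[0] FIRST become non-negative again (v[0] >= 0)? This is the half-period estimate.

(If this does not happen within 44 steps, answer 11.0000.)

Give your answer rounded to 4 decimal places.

Answer: 3.0000

Derivation:
Step 0: x=[11.2000] v=[0.0000]
Step 1: x=[10.9375] v=[-1.0500]
Step 2: x=[10.4322] v=[-2.0213]
Step 3: x=[9.7220] v=[-2.8410]
Step 4: x=[8.8601] v=[-3.4476]
Step 5: x=[7.9112] v=[-3.7956]
Step 6: x=[6.9465] v=[-3.8590]
Step 7: x=[6.0383] v=[-3.6330]
Step 8: x=[5.2547] v=[-3.1345]
Step 9: x=[4.6545] v=[-2.4009]
Step 10: x=[4.2827] v=[-1.4873]
Step 11: x=[4.1672] v=[-0.4621]
Step 12: x=[4.3167] v=[0.5978]
First v>=0 after going negative at step 12, time=3.0000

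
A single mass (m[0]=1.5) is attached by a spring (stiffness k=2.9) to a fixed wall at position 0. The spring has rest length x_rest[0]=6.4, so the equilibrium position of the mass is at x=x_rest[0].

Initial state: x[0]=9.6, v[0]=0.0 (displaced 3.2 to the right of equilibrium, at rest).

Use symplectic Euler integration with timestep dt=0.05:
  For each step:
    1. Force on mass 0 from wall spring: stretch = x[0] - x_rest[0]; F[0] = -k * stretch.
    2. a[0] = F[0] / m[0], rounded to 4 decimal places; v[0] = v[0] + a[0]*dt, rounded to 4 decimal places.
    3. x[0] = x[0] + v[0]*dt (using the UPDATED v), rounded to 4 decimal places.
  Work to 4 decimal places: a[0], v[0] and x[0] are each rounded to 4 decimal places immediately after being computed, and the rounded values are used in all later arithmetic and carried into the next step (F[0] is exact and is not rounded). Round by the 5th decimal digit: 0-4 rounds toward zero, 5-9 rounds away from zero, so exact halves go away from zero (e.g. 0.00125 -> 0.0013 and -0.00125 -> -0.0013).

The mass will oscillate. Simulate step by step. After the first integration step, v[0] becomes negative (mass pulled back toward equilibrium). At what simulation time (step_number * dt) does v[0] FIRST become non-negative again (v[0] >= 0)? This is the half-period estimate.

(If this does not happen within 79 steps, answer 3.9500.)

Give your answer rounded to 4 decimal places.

Answer: 2.3000

Derivation:
Step 0: x=[9.6000] v=[0.0000]
Step 1: x=[9.5845] v=[-0.3093]
Step 2: x=[9.5536] v=[-0.6171]
Step 3: x=[9.5075] v=[-0.9220]
Step 4: x=[9.4464] v=[-1.2224]
Step 5: x=[9.3706] v=[-1.5169]
Step 6: x=[9.2804] v=[-1.8041]
Step 7: x=[9.1763] v=[-2.0825]
Step 8: x=[9.0588] v=[-2.3509]
Step 9: x=[8.9284] v=[-2.6079]
Step 10: x=[8.7858] v=[-2.8523]
Step 11: x=[8.6317] v=[-3.0829]
Step 12: x=[8.4668] v=[-3.2986]
Step 13: x=[8.2919] v=[-3.4984]
Step 14: x=[8.1078] v=[-3.6813]
Step 15: x=[7.9155] v=[-3.8464]
Step 16: x=[7.7159] v=[-3.9929]
Step 17: x=[7.5099] v=[-4.1201]
Step 18: x=[7.2985] v=[-4.2274]
Step 19: x=[7.0828] v=[-4.3143]
Step 20: x=[6.8638] v=[-4.3803]
Step 21: x=[6.6425] v=[-4.4251]
Step 22: x=[6.4201] v=[-4.4485]
Step 23: x=[6.1976] v=[-4.4504]
Step 24: x=[5.9761] v=[-4.4308]
Step 25: x=[5.7566] v=[-4.3898]
Step 26: x=[5.5402] v=[-4.3276]
Step 27: x=[5.3280] v=[-4.2445]
Step 28: x=[5.1210] v=[-4.1409]
Step 29: x=[4.9201] v=[-4.0173]
Step 30: x=[4.7264] v=[-3.8742]
Step 31: x=[4.5408] v=[-3.7124]
Step 32: x=[4.3642] v=[-3.5327]
Step 33: x=[4.1974] v=[-3.3359]
Step 34: x=[4.0413] v=[-3.1230]
Step 35: x=[3.8966] v=[-2.8950]
Step 36: x=[3.7640] v=[-2.6530]
Step 37: x=[3.6441] v=[-2.3982]
Step 38: x=[3.5375] v=[-2.1318]
Step 39: x=[3.4447] v=[-1.8551]
Step 40: x=[3.3662] v=[-1.5694]
Step 41: x=[3.3024] v=[-1.2761]
Step 42: x=[3.2536] v=[-0.9767]
Step 43: x=[3.2200] v=[-0.6726]
Step 44: x=[3.2017] v=[-0.3652]
Step 45: x=[3.1989] v=[-0.0560]
Step 46: x=[3.2116] v=[0.2534]
First v>=0 after going negative at step 46, time=2.3000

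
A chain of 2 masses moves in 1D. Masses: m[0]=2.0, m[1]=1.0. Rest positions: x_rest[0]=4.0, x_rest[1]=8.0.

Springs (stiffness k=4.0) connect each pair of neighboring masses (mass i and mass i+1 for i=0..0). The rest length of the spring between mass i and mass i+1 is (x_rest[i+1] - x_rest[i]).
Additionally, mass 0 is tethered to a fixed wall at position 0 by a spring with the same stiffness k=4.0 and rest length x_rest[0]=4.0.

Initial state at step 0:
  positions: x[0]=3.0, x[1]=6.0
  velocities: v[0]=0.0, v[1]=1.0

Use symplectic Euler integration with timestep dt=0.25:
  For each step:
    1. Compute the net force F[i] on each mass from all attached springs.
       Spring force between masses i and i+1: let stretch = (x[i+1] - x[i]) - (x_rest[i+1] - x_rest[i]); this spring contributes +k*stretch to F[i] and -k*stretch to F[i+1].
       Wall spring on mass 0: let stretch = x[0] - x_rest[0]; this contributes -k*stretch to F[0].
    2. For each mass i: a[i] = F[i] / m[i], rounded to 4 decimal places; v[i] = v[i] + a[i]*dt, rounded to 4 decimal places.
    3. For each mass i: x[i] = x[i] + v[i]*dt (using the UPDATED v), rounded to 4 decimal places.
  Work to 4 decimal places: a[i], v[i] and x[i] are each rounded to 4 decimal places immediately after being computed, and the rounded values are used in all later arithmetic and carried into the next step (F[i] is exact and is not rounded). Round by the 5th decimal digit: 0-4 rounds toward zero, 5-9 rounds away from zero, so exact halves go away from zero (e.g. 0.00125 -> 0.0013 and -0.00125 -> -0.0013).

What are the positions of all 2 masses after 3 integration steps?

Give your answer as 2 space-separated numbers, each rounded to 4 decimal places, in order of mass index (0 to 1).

Answer: 3.2500 7.7344

Derivation:
Step 0: x=[3.0000 6.0000] v=[0.0000 1.0000]
Step 1: x=[3.0000 6.5000] v=[0.0000 2.0000]
Step 2: x=[3.0625 7.1250] v=[0.2500 2.5000]
Step 3: x=[3.2500 7.7344] v=[0.7500 2.4375]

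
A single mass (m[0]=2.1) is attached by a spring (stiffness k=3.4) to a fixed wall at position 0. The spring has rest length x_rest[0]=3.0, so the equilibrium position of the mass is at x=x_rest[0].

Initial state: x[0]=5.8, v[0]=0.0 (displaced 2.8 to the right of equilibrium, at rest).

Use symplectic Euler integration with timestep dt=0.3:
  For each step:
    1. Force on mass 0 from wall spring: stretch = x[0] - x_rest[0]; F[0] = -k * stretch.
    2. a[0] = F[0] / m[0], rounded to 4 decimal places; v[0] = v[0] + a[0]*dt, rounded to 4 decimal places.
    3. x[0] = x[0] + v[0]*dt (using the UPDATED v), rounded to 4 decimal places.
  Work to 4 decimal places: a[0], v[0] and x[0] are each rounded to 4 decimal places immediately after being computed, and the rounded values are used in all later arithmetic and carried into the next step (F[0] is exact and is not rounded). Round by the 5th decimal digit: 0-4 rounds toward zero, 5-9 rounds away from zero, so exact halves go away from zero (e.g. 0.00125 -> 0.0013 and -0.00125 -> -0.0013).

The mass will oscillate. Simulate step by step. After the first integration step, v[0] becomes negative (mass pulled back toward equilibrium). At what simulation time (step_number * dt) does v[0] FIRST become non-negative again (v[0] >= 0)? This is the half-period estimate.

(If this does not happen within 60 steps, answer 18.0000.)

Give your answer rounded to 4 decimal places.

Answer: 2.7000

Derivation:
Step 0: x=[5.8000] v=[0.0000]
Step 1: x=[5.3920] v=[-1.3600]
Step 2: x=[4.6355] v=[-2.5218]
Step 3: x=[3.6406] v=[-3.3162]
Step 4: x=[2.5524] v=[-3.6274]
Step 5: x=[1.5294] v=[-3.4100]
Step 6: x=[0.7207] v=[-2.6957]
Step 7: x=[0.2441] v=[-1.5886]
Step 8: x=[0.1691] v=[-0.2500]
Step 9: x=[0.5066] v=[1.1250]
First v>=0 after going negative at step 9, time=2.7000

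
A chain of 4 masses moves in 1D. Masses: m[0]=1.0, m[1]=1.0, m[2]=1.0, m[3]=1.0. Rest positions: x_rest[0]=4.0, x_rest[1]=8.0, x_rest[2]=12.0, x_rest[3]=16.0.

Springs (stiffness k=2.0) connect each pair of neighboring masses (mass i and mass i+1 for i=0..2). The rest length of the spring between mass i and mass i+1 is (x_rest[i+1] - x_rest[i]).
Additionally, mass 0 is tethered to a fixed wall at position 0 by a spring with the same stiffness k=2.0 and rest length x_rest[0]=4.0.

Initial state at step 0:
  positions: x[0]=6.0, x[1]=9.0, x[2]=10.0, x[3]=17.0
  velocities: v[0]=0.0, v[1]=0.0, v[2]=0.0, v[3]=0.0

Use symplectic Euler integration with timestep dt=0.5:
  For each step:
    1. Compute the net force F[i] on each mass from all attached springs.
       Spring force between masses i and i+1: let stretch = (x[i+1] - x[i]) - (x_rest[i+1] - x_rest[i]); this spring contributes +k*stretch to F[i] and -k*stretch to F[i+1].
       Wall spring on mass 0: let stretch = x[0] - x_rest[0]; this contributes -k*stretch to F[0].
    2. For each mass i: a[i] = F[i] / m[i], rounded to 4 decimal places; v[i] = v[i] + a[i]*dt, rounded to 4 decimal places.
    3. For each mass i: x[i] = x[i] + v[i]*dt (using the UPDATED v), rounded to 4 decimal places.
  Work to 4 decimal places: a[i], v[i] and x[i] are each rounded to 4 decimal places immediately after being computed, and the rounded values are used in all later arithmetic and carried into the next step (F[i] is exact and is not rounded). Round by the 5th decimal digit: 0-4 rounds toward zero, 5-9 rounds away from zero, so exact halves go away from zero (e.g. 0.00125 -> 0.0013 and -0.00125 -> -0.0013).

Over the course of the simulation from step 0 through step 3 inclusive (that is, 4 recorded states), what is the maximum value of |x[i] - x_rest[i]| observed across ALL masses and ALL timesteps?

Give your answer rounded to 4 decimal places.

Step 0: x=[6.0000 9.0000 10.0000 17.0000] v=[0.0000 0.0000 0.0000 0.0000]
Step 1: x=[4.5000 8.0000 13.0000 15.5000] v=[-3.0000 -2.0000 6.0000 -3.0000]
Step 2: x=[2.5000 7.7500 14.7500 14.7500] v=[-4.0000 -0.5000 3.5000 -1.5000]
Step 3: x=[1.8750 8.3750 13.0000 16.0000] v=[-1.2500 1.2500 -3.5000 2.5000]
Max displacement = 2.7500

Answer: 2.7500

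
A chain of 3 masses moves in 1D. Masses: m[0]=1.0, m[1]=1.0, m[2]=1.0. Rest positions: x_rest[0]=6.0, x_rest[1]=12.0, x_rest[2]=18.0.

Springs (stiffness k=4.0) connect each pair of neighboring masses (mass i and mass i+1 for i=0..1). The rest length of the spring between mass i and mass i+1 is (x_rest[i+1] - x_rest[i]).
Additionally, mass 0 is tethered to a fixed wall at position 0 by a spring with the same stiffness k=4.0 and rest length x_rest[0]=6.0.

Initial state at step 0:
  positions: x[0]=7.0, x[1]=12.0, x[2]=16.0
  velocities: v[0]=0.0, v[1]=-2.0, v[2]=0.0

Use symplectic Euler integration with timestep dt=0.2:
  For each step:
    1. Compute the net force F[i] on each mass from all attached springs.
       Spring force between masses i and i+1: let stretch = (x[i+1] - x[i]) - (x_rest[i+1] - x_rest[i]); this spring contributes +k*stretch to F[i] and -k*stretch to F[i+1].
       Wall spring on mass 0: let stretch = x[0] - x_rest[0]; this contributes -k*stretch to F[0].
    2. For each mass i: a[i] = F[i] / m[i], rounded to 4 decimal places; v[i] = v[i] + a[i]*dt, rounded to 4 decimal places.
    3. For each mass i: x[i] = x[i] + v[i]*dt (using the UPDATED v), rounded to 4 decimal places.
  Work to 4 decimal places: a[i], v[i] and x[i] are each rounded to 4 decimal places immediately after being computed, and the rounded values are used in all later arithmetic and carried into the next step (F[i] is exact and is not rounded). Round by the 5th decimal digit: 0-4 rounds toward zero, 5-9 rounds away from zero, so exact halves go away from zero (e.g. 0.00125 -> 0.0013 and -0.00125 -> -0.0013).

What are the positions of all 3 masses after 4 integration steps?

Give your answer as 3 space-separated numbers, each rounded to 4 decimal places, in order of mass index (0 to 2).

Step 0: x=[7.0000 12.0000 16.0000] v=[0.0000 -2.0000 0.0000]
Step 1: x=[6.6800 11.4400 16.3200] v=[-1.6000 -2.8000 1.6000]
Step 2: x=[6.0528 10.8992 16.8192] v=[-3.1360 -2.7040 2.4960]
Step 3: x=[5.2326 10.5302 17.3312] v=[-4.1011 -1.8451 2.5600]
Step 4: x=[4.4228 10.4017 17.7150] v=[-4.0491 -0.6424 1.9192]

Answer: 4.4228 10.4017 17.7150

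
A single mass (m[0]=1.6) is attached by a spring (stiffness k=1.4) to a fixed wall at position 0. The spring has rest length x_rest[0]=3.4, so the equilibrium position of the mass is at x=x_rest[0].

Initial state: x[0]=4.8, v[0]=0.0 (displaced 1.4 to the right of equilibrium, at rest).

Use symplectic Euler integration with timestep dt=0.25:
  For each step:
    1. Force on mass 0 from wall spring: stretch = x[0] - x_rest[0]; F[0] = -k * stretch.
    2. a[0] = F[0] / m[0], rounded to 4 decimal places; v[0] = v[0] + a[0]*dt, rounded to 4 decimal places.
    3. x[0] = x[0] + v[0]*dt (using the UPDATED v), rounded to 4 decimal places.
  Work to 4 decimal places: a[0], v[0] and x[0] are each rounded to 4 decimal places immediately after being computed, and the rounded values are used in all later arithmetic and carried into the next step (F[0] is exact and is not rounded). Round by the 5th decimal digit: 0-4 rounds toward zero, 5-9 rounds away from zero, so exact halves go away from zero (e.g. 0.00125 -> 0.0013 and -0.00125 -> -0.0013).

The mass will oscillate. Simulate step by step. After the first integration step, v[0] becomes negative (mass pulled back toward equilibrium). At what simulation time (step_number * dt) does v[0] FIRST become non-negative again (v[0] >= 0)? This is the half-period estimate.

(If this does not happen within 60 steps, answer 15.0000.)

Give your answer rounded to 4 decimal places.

Answer: 3.5000

Derivation:
Step 0: x=[4.8000] v=[0.0000]
Step 1: x=[4.7234] v=[-0.3063]
Step 2: x=[4.5745] v=[-0.5958]
Step 3: x=[4.3613] v=[-0.8527]
Step 4: x=[4.0956] v=[-1.0630]
Step 5: x=[3.7918] v=[-1.2152]
Step 6: x=[3.4666] v=[-1.3009]
Step 7: x=[3.1377] v=[-1.3155]
Step 8: x=[2.8232] v=[-1.2581]
Step 9: x=[2.5402] v=[-1.1319]
Step 10: x=[2.3043] v=[-0.9438]
Step 11: x=[2.1283] v=[-0.7041]
Step 12: x=[2.0218] v=[-0.4259]
Step 13: x=[1.9907] v=[-0.1244]
Step 14: x=[2.0367] v=[0.1839]
First v>=0 after going negative at step 14, time=3.5000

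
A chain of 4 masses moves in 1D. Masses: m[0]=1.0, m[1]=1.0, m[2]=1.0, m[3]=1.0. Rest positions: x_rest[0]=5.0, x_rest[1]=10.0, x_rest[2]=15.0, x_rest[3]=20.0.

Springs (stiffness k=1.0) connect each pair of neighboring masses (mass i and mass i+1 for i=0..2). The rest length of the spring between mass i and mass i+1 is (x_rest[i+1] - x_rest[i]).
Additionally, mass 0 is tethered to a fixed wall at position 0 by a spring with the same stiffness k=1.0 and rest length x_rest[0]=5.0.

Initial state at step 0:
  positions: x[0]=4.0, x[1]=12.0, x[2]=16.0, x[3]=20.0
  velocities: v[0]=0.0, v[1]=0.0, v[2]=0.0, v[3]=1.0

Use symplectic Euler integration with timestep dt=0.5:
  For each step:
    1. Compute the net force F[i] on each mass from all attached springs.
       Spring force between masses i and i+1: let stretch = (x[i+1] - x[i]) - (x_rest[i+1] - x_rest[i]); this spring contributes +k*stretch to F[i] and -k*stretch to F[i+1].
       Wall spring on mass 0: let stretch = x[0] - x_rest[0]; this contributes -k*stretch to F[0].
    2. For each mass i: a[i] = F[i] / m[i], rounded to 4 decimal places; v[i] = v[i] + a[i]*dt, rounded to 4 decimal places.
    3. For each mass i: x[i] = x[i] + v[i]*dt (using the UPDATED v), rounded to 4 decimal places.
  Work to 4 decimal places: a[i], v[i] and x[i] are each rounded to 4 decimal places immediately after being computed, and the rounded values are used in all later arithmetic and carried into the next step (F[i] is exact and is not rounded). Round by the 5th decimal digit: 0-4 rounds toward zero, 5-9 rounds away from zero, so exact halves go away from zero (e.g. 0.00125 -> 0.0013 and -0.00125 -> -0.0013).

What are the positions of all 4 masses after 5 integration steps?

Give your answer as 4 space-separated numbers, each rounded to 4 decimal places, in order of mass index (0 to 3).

Step 0: x=[4.0000 12.0000 16.0000 20.0000] v=[0.0000 0.0000 0.0000 1.0000]
Step 1: x=[5.0000 11.0000 16.0000 20.7500] v=[2.0000 -2.0000 0.0000 1.5000]
Step 2: x=[6.2500 9.7500 15.9375 21.5625] v=[2.5000 -2.5000 -0.1250 1.6250]
Step 3: x=[6.8125 9.1719 15.7344 22.2188] v=[1.1250 -1.1563 -0.4063 1.3125]
Step 4: x=[6.2617 9.6446 15.5117 22.5040] v=[-1.1016 0.9453 -0.4454 0.5703]
Step 5: x=[4.9912 10.7383 15.5703 22.2911] v=[-2.5410 2.1874 0.1172 -0.4259]

Answer: 4.9912 10.7383 15.5703 22.2911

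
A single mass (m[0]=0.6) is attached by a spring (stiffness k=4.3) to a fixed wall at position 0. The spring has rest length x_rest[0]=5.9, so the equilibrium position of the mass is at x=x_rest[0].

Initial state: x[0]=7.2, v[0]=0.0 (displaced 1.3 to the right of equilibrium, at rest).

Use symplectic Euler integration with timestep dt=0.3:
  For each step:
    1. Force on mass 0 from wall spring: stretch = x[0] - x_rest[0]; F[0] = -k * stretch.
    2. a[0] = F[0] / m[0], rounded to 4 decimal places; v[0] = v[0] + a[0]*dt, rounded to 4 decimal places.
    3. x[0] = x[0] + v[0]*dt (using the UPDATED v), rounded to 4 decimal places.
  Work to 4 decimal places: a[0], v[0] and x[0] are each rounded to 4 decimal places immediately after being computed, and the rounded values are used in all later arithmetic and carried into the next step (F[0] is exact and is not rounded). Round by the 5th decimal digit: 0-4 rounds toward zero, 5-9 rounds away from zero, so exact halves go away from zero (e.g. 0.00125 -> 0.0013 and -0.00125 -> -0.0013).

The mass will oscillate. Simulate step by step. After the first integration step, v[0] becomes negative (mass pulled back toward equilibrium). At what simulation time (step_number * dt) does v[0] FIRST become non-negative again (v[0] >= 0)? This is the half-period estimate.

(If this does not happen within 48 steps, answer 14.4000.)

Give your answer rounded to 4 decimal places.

Step 0: x=[7.2000] v=[0.0000]
Step 1: x=[6.3615] v=[-2.7950]
Step 2: x=[5.2253] v=[-3.7872]
Step 3: x=[4.5243] v=[-2.3366]
Step 4: x=[4.7107] v=[0.6212]
First v>=0 after going negative at step 4, time=1.2000

Answer: 1.2000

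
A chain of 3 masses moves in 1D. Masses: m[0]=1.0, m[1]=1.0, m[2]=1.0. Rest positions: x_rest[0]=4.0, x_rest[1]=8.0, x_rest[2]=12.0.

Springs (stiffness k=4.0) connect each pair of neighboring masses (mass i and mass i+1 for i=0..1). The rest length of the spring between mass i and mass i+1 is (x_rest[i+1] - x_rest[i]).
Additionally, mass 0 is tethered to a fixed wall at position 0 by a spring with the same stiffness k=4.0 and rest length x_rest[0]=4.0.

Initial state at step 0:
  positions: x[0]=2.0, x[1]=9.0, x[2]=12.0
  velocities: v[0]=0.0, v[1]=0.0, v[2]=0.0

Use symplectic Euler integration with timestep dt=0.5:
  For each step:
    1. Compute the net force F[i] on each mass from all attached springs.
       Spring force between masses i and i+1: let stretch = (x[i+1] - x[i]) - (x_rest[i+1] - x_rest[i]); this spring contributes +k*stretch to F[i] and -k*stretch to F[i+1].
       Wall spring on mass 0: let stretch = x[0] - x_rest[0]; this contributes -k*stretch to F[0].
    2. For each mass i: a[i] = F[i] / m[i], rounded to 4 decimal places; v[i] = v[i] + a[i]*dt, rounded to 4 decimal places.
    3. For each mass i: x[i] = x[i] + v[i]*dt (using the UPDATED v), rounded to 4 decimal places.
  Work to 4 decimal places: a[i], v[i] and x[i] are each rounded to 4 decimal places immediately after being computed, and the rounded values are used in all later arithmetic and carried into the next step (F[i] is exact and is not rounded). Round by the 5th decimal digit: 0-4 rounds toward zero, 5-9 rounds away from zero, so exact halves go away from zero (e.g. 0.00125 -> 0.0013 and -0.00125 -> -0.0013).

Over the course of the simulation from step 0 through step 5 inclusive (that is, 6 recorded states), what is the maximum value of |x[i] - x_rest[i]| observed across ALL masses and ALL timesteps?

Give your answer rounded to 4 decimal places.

Answer: 3.0000

Derivation:
Step 0: x=[2.0000 9.0000 12.0000] v=[0.0000 0.0000 0.0000]
Step 1: x=[7.0000 5.0000 13.0000] v=[10.0000 -8.0000 2.0000]
Step 2: x=[3.0000 11.0000 10.0000] v=[-8.0000 12.0000 -6.0000]
Step 3: x=[4.0000 8.0000 12.0000] v=[2.0000 -6.0000 4.0000]
Step 4: x=[5.0000 5.0000 14.0000] v=[2.0000 -6.0000 4.0000]
Step 5: x=[1.0000 11.0000 11.0000] v=[-8.0000 12.0000 -6.0000]
Max displacement = 3.0000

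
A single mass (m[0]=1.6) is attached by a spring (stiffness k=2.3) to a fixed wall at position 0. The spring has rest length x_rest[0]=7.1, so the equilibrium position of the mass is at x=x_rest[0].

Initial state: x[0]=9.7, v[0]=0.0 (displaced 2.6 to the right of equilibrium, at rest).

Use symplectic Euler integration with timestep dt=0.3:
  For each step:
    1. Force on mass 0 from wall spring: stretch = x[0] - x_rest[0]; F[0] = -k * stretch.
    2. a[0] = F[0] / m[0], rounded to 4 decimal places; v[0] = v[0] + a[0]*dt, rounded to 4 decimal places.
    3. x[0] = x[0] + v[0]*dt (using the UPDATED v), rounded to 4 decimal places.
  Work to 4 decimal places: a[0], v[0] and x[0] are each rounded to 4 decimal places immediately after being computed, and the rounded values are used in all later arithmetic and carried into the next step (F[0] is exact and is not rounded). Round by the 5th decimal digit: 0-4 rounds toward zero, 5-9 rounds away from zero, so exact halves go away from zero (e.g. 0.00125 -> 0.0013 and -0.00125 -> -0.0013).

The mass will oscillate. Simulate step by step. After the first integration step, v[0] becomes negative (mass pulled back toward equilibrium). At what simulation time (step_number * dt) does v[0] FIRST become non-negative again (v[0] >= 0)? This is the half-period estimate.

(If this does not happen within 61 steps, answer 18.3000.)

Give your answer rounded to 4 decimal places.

Answer: 2.7000

Derivation:
Step 0: x=[9.7000] v=[0.0000]
Step 1: x=[9.3636] v=[-1.1213]
Step 2: x=[8.7344] v=[-2.0975]
Step 3: x=[7.8937] v=[-2.8024]
Step 4: x=[6.9503] v=[-3.1447]
Step 5: x=[6.0263] v=[-3.0801]
Step 6: x=[5.2412] v=[-2.6171]
Step 7: x=[4.6966] v=[-1.8155]
Step 8: x=[4.4629] v=[-0.7790]
Step 9: x=[4.5704] v=[0.3582]
First v>=0 after going negative at step 9, time=2.7000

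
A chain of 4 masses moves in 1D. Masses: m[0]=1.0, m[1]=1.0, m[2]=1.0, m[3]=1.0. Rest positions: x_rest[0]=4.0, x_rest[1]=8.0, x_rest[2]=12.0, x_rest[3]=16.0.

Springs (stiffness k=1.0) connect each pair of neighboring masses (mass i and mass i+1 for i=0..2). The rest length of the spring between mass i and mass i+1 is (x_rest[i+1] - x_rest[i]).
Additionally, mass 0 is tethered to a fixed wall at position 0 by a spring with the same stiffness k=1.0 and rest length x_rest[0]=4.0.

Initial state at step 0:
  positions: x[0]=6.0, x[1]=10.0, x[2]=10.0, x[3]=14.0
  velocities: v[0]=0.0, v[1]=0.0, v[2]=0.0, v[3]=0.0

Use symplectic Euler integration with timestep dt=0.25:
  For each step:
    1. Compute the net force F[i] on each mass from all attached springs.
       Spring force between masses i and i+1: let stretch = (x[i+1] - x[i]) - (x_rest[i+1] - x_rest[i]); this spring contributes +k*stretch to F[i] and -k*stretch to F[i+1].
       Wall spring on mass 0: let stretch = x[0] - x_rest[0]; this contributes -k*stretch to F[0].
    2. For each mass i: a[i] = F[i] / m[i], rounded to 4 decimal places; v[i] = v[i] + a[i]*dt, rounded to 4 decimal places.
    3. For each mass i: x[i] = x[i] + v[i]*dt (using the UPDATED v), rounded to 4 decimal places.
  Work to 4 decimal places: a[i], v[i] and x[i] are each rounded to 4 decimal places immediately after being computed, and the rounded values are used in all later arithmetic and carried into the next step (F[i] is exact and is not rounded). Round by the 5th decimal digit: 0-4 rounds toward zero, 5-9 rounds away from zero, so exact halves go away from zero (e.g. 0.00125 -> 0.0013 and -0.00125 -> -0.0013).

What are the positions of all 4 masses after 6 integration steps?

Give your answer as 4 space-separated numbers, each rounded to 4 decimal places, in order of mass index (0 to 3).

Answer: 3.5466 6.9010 12.6672 14.8009

Derivation:
Step 0: x=[6.0000 10.0000 10.0000 14.0000] v=[0.0000 0.0000 0.0000 0.0000]
Step 1: x=[5.8750 9.7500 10.2500 14.0000] v=[-0.5000 -1.0000 1.0000 0.0000]
Step 2: x=[5.6250 9.2891 10.7031 14.0156] v=[-1.0000 -1.8438 1.8125 0.0625]
Step 3: x=[5.2525 8.6875 11.2749 14.0742] v=[-1.4902 -2.4063 2.2871 0.2344]
Step 4: x=[4.7664 8.0330 11.8599 14.2079] v=[-1.9446 -2.6182 2.3401 0.5346]
Step 5: x=[4.1865 7.4135 12.3525 14.4448] v=[-2.3196 -2.4781 1.9704 0.9476]
Step 6: x=[3.5466 6.9010 12.6672 14.8009] v=[-2.5595 -2.0501 1.2587 1.4245]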